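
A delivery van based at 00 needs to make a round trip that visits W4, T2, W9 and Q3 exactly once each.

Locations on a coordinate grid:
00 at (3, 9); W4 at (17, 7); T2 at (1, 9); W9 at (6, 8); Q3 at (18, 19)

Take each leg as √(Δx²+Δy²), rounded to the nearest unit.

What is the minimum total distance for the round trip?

There are 12 distinct closed tours to check (reversals are equivalent).
00-W4-T2-W9-Q3-00: 14+16+5+16+18 = 69
00-W4-T2-Q3-W9-00: 14+16+20+16+3 = 69
00-W4-W9-T2-Q3-00: 14+11+5+20+18 = 68
00-W4-W9-Q3-T2-00: 14+11+16+20+2 = 63
00-W4-Q3-T2-W9-00: 14+12+20+5+3 = 54
00-W4-Q3-W9-T2-00: 14+12+16+5+2 = 49
00-T2-W4-W9-Q3-00: 2+16+11+16+18 = 63
00-T2-W4-Q3-W9-00: 2+16+12+16+3 = 49
00-T2-W9-W4-Q3-00: 2+5+11+12+18 = 48
00-T2-Q3-W4-W9-00: 2+20+12+11+3 = 48
00-W9-W4-T2-Q3-00: 3+11+16+20+18 = 68
00-W9-T2-W4-Q3-00: 3+5+16+12+18 = 54
The minimum is 48.
One optimal route: 00 → T2 → W9 → W4 → Q3 → 00 (or its reverse).

Minimum total distance: 48.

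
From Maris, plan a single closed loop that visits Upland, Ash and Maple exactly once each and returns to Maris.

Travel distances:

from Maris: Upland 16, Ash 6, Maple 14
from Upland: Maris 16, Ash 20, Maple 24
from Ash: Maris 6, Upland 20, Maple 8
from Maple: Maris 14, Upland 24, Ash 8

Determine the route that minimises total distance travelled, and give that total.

Minimum total distance: 54.

Maris - Upland - Ash - Maple - Maris: 16+20+8+14 = 58
Maris - Upland - Maple - Ash - Maris: 16+24+8+6 = 54
Maris - Ash - Upland - Maple - Maris: 6+20+24+14 = 64
The minimum is 54.
One optimal route: Maris → Upland → Maple → Ash → Maris (or its reverse).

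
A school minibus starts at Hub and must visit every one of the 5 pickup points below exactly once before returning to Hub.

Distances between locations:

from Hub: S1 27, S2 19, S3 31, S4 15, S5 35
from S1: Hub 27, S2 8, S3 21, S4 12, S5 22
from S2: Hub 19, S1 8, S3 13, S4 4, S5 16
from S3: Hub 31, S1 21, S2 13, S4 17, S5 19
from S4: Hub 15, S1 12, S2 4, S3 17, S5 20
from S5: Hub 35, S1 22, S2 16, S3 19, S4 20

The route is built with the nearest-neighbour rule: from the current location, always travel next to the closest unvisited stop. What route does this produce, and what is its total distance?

From Hub: distances to unvisited — S4=15, S2=19, S1=27, S3=31, S5=35. Nearest is S4 (15).
From S4: distances to unvisited — S2=4, S1=12, S3=17, S5=20. Nearest is S2 (4).
From S2: distances to unvisited — S1=8, S3=13, S5=16. Nearest is S1 (8).
From S1: distances to unvisited — S3=21, S5=22. Nearest is S3 (21).
From S3: distances to unvisited — S5=19. Nearest is S5 (19).
Return S5→Hub: 35.
Total = 15 + 4 + 8 + 21 + 19 + 35 = 102.

Total distance 102 via the nearest-neighbour route Hub → S4 → S2 → S1 → S3 → S5 → Hub.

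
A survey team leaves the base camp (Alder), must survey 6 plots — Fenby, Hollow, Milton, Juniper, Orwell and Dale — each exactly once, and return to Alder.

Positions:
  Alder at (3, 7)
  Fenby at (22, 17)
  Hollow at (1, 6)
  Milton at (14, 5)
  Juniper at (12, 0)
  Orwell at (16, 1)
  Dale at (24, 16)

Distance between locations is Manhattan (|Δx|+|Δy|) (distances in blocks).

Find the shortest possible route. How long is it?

There are 360 distinct closed tours to check (reversals are equivalent).
Alder-Fenby-Hollow-Milton-Juniper-Orwell-Dale-Alder: 29+32+14+7+5+23+30 = 140
Alder-Fenby-Hollow-Milton-Juniper-Dale-Orwell-Alder: 29+32+14+7+28+23+19 = 152
Alder-Fenby-Hollow-Milton-Orwell-Juniper-Dale-Alder: 29+32+14+6+5+28+30 = 144
Alder-Fenby-Hollow-Milton-Orwell-Dale-Juniper-Alder: 29+32+14+6+23+28+16 = 148
Alder-Fenby-Hollow-Milton-Dale-Juniper-Orwell-Alder: 29+32+14+21+28+5+19 = 148
Alder-Fenby-Hollow-Milton-Dale-Orwell-Juniper-Alder: 29+32+14+21+23+5+16 = 140
Alder-Fenby-Hollow-Juniper-Milton-Orwell-Dale-Alder: 29+32+17+7+6+23+30 = 144
Alder-Fenby-Hollow-Juniper-Milton-Dale-Orwell-Alder: 29+32+17+7+21+23+19 = 148
… (352 more)
Alder-Fenby-Dale-Milton-Orwell-Juniper-Hollow-Alder: 29+3+21+6+5+17+3 = 84  ← best
The minimum is 84.
One optimal route: Alder → Fenby → Dale → Milton → Orwell → Juniper → Hollow → Alder (or its reverse).

84 blocks — the shortest possible round trip.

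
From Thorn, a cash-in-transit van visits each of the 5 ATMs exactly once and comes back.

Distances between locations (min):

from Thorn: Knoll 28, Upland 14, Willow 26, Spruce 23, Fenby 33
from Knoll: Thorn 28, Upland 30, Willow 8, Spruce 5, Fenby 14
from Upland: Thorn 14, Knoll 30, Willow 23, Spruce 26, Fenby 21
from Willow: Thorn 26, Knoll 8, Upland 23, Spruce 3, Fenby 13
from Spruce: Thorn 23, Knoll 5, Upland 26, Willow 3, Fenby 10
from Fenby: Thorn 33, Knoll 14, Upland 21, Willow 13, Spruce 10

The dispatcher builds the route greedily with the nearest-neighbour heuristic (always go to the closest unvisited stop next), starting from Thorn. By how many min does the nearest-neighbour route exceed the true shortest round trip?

Excess over optimum: 1 min.

Thorn: Upland=14, Spruce=23, Willow=26, Knoll=28, Fenby=33 ⇒ Upland
Upland: Fenby=21, Willow=23, Spruce=26, Knoll=30 ⇒ Fenby
Fenby: Spruce=10, Willow=13, Knoll=14 ⇒ Spruce
Spruce: Willow=3, Knoll=5 ⇒ Willow
Willow: Knoll=8 ⇒ Knoll
NN route Thorn → Upland → Fenby → Spruce → Willow → Knoll → Thorn costs 84.
Optimal: Thorn → Upland → Fenby → Knoll → Willow → Spruce → Thorn costs 83 (by enumerating all 60 distinct tours).
Excess = 84 − 83 = 1.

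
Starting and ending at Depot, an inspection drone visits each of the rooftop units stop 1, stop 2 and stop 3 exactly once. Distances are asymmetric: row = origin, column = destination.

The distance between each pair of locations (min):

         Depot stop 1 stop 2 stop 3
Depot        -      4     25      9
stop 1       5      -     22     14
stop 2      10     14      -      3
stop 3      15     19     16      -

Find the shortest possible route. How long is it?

44 min — the shortest possible round trip.

Depot → stop 1 → stop 2 → stop 3 → Depot: 4+22+3+15 = 44
Depot → stop 1 → stop 3 → stop 2 → Depot: 4+14+16+10 = 44
Depot → stop 2 → stop 1 → stop 3 → Depot: 25+14+14+15 = 68
Depot → stop 2 → stop 3 → stop 1 → Depot: 25+3+19+5 = 52
Depot → stop 3 → stop 1 → stop 2 → Depot: 9+19+22+10 = 60
Depot → stop 3 → stop 2 → stop 1 → Depot: 9+16+14+5 = 44
The minimum is 44.
One optimal route: Depot → stop 1 → stop 2 → stop 3 → Depot.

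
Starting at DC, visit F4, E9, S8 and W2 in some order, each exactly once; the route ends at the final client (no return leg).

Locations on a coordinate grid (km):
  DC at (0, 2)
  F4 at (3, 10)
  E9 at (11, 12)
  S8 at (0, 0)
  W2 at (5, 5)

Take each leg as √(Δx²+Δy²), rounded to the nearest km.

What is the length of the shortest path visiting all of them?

Minimum one-way distance = 22 km.

There are 4! = 24 possible orderings.
DC - F4 - E9 - S8 - W2: 9+8+16+7 = 40
DC - F4 - E9 - W2 - S8: 9+8+9+7 = 33
DC - F4 - S8 - E9 - W2: 9+10+16+9 = 44
DC - F4 - S8 - W2 - E9: 9+10+7+9 = 35
DC - F4 - W2 - E9 - S8: 9+5+9+16 = 39
DC - F4 - W2 - S8 - E9: 9+5+7+16 = 37
DC - E9 - F4 - S8 - W2: 15+8+10+7 = 40
DC - E9 - F4 - W2 - S8: 15+8+5+7 = 35
DC - E9 - S8 - F4 - W2: 15+16+10+5 = 46
DC - E9 - S8 - W2 - F4: 15+16+7+5 = 43
DC - E9 - W2 - F4 - S8: 15+9+5+10 = 39
DC - E9 - W2 - S8 - F4: 15+9+7+10 = 41
DC - S8 - F4 - E9 - W2: 2+10+8+9 = 29
DC - S8 - F4 - W2 - E9: 2+10+5+9 = 26
… (10 more)
DC - S8 - W2 - F4 - E9: 2+7+5+8 = 22  ← best
The minimum is 22.
One shortest path: DC → S8 → W2 → F4 → E9.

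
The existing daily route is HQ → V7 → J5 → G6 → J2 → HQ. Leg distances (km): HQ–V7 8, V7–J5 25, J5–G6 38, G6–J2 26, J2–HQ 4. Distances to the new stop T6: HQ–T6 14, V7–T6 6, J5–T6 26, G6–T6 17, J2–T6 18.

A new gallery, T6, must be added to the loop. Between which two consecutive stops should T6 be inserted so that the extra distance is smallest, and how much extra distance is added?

Insertion cost between consecutive stops i–j is d(i,T6) + d(T6,j) − d(i,j):
  between HQ and V7: 14 + 6 − 8 = 12
  between V7 and J5: 6 + 26 − 25 = 7
  between J5 and G6: 26 + 17 − 38 = 5
  between G6 and J2: 17 + 18 − 26 = 9
  between J2 and HQ: 18 + 14 − 4 = 28
Cheapest insertion is between J5 and G6, adding 5.
New total = 101 + 5 = 106.

Adding 5 km by placing T6 on the J5–G6 leg.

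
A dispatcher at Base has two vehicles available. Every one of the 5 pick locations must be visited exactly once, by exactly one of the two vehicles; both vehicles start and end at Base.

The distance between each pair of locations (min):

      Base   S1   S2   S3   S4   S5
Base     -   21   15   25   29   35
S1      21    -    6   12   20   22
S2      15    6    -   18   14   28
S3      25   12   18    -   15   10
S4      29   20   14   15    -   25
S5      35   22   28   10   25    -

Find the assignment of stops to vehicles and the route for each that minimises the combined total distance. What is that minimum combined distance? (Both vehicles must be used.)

127 min — the smallest possible combined total.

Check every non-empty split of the stops between the two vehicles; for each half take its own optimal tour:
  {S1} + {S2, S3, S4, S5}: 42 + 89 = 131
  {S2} + {S1, S3, S4, S5}: 30 + 97 = 127
  {S1, S2} + {S3, S4, S5}: 42 + 89 = 131
  {S3} + {S1, S2, S4, S5}: 50 + 97 = 147
  {S1, S3} + {S2, S4, S5}: 58 + 89 = 147
  {S2, S3} + {S1, S4, S5}: 58 + 97 = 155
  … (15 splits in total)
Best: vehicle 1 Base → S2 → Base = 30; vehicle 2 Base → S1 → S3 → S5 → S4 → Base = 97; combined 127.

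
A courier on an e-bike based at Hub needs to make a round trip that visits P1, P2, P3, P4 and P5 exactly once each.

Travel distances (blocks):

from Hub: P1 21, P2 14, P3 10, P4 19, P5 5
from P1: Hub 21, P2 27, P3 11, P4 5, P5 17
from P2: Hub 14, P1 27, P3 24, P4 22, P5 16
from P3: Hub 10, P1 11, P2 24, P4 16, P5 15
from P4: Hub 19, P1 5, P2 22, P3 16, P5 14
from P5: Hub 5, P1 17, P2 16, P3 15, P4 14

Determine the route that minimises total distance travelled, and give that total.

With 5 stops there are 5!/2 = 60 distinct round trips (a route and its reverse cost the same).
Hub-P1-P2-P3-P4-P5-Hub: 21+27+24+16+14+5 = 107
Hub-P1-P2-P3-P5-P4-Hub: 21+27+24+15+14+19 = 120
Hub-P1-P2-P4-P3-P5-Hub: 21+27+22+16+15+5 = 106
Hub-P1-P2-P4-P5-P3-Hub: 21+27+22+14+15+10 = 109
Hub-P1-P2-P5-P3-P4-Hub: 21+27+16+15+16+19 = 114
Hub-P1-P2-P5-P4-P3-Hub: 21+27+16+14+16+10 = 104
Hub-P1-P3-P2-P4-P5-Hub: 21+11+24+22+14+5 = 97
Hub-P1-P3-P2-P5-P4-Hub: 21+11+24+16+14+19 = 105
Hub-P1-P3-P4-P2-P5-Hub: 21+11+16+22+16+5 = 91
Hub-P1-P3-P4-P5-P2-Hub: 21+11+16+14+16+14 = 92
Hub-P1-P3-P5-P2-P4-Hub: 21+11+15+16+22+19 = 104
Hub-P1-P3-P5-P4-P2-Hub: 21+11+15+14+22+14 = 97
Hub-P1-P4-P2-P3-P5-Hub: 21+5+22+24+15+5 = 92
Hub-P1-P4-P2-P5-P3-Hub: 21+5+22+16+15+10 = 89
… (46 more)
Hub-P3-P1-P4-P2-P5-Hub: 10+11+5+22+16+5 = 69  ← best
The minimum is 69.
One optimal route: Hub → P3 → P1 → P4 → P2 → P5 → Hub (or its reverse).

Minimum total distance: 69 blocks.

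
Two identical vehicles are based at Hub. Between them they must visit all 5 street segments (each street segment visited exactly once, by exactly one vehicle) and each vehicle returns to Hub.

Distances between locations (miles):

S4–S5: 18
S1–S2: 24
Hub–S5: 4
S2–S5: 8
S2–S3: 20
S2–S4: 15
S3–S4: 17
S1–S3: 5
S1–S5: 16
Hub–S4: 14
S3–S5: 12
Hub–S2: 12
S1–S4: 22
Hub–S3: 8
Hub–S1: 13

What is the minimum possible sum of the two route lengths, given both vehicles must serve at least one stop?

Check every non-empty split of the stops between the two vehicles; for each half take its own optimal tour:
  {S1} + {S2, S3, S4, S5}: 26 + 52 = 78
  {S2} + {S1, S3, S4, S5}: 24 + 56 = 80
  {S1, S2} + {S3, S4, S5}: 49 + 47 = 96
  {S3} + {S1, S2, S4, S5}: 16 + 62 = 78
  {S1, S3} + {S2, S4, S5}: 26 + 41 = 67
  {S2, S3} + {S1, S4, S5}: 40 + 56 = 96
  … (15 splits in total)
Best: vehicle 1 Hub → S1 → S3 → Hub = 26; vehicle 2 Hub → S4 → S2 → S5 → Hub = 41; combined 67.

Minimum combined distance: 67 miles.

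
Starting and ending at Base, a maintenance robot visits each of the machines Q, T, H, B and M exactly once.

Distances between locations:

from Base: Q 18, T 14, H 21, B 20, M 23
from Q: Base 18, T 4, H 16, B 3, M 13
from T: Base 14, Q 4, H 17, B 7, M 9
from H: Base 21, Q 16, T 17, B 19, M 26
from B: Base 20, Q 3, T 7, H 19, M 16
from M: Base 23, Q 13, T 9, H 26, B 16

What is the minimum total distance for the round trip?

With 5 stops there are 5!/2 = 60 distinct round trips (a route and its reverse cost the same).
Base → Q → T → H → B → M → Base: 18+4+17+19+16+23 = 97
Base → Q → T → H → M → B → Base: 18+4+17+26+16+20 = 101
Base → Q → T → B → H → M → Base: 18+4+7+19+26+23 = 97
Base → Q → T → B → M → H → Base: 18+4+7+16+26+21 = 92
Base → Q → T → M → H → B → Base: 18+4+9+26+19+20 = 96
Base → Q → T → M → B → H → Base: 18+4+9+16+19+21 = 87
Base → Q → H → T → B → M → Base: 18+16+17+7+16+23 = 97
Base → Q → H → T → M → B → Base: 18+16+17+9+16+20 = 96
Base → Q → H → B → T → M → Base: 18+16+19+7+9+23 = 92
Base → Q → H → B → M → T → Base: 18+16+19+16+9+14 = 92
Base → Q → H → M → T → B → Base: 18+16+26+9+7+20 = 96
Base → Q → H → M → B → T → Base: 18+16+26+16+7+14 = 97
Base → Q → B → T → H → M → Base: 18+3+7+17+26+23 = 94
Base → Q → B → T → M → H → Base: 18+3+7+9+26+21 = 84
… (46 more)
Base → T → M → Q → B → H → Base: 14+9+13+3+19+21 = 79  ← best
The minimum is 79.
One optimal route: Base → T → M → Q → B → H → Base (or its reverse).

79 — the shortest possible round trip.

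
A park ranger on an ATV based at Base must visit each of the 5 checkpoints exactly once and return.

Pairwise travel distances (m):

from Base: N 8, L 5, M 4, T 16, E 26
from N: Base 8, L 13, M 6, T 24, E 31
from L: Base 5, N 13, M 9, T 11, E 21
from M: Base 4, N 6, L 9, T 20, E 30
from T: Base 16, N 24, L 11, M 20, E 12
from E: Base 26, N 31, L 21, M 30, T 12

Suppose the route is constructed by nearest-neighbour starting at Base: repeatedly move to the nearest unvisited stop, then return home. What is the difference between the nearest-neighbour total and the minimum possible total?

From Base: M=4, L=5, N=8, T=16, E=26 → choose M (4).
From M: N=6, L=9, T=20, E=30 → choose N (6).
From N: L=13, T=24, E=31 → choose L (13).
From L: T=11, E=21 → choose T (11).
From T: E=12 → choose E (12).
NN route Base → M → N → L → T → E → Base costs 72.
Optimal: Base → L → T → E → N → M → Base costs 69 (by enumerating all 60 distinct tours).
Excess = 72 − 69 = 3.

3 m longer than the optimal tour.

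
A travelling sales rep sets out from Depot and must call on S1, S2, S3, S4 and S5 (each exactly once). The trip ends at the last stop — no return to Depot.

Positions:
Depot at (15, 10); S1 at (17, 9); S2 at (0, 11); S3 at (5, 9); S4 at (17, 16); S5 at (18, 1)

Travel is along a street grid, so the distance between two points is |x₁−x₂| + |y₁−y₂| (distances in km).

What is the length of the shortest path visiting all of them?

There are 5! = 120 possible orderings.
Depot→S1→S2→S3→S4→S5: 3+19+7+19+16 = 64
Depot→S1→S2→S3→S5→S4: 3+19+7+21+16 = 66
Depot→S1→S2→S4→S3→S5: 3+19+22+19+21 = 84
Depot→S1→S2→S4→S5→S3: 3+19+22+16+21 = 81
Depot→S1→S2→S5→S3→S4: 3+19+28+21+19 = 90
Depot→S1→S2→S5→S4→S3: 3+19+28+16+19 = 85
Depot→S1→S3→S2→S4→S5: 3+12+7+22+16 = 60
Depot→S1→S3→S2→S5→S4: 3+12+7+28+16 = 66
Depot→S1→S3→S4→S2→S5: 3+12+19+22+28 = 84
Depot→S1→S3→S4→S5→S2: 3+12+19+16+28 = 78
Depot→S1→S3→S5→S2→S4: 3+12+21+28+22 = 86
Depot→S1→S3→S5→S4→S2: 3+12+21+16+22 = 74
Depot→S1→S4→S2→S3→S5: 3+7+22+7+21 = 60
Depot→S1→S4→S2→S5→S3: 3+7+22+28+21 = 81
… (106 more)
Depot→S4→S1→S5→S3→S2: 8+7+9+21+7 = 52  ← best
The minimum is 52.
One shortest path: Depot → S4 → S1 → S5 → S3 → S2.

Minimum one-way distance = 52 km.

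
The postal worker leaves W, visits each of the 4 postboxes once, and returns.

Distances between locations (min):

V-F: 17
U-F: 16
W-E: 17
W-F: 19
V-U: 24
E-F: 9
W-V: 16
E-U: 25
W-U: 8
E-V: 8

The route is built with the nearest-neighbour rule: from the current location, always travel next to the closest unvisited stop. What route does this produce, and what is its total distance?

Nearest-neighbour total = 57 min; route W → U → F → E → V → W.

From W: distances to unvisited — U=8, V=16, E=17, F=19. Nearest is U (8).
From U: distances to unvisited — F=16, V=24, E=25. Nearest is F (16).
From F: distances to unvisited — E=9, V=17. Nearest is E (9).
From E: distances to unvisited — V=8. Nearest is V (8).
Return V→W: 16.
Total = 8 + 16 + 9 + 8 + 16 = 57.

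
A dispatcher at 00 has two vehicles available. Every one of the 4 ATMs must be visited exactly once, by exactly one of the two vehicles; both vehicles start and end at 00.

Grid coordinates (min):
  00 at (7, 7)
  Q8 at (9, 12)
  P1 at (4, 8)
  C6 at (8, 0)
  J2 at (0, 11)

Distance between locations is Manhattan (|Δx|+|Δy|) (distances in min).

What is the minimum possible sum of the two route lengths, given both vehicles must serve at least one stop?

44 min — the smallest possible combined total.

Check every non-empty split of the stops between the two vehicles; for each half take its own optimal tour:
  {Q8} + {P1, C6, J2}: 14 + 38 = 52
  {P1} + {Q8, C6, J2}: 8 + 42 = 50
  {Q8, P1} + {C6, J2}: 20 + 38 = 58
  {C6} + {Q8, P1, J2}: 16 + 28 = 44
  {Q8, C6} + {P1, J2}: 28 + 22 = 50
  {P1, C6} + {Q8, J2}: 24 + 28 = 52
  … (7 splits in total)
Best: vehicle 1 00 → C6 → 00 = 16; vehicle 2 00 → Q8 → J2 → P1 → 00 = 28; combined 44.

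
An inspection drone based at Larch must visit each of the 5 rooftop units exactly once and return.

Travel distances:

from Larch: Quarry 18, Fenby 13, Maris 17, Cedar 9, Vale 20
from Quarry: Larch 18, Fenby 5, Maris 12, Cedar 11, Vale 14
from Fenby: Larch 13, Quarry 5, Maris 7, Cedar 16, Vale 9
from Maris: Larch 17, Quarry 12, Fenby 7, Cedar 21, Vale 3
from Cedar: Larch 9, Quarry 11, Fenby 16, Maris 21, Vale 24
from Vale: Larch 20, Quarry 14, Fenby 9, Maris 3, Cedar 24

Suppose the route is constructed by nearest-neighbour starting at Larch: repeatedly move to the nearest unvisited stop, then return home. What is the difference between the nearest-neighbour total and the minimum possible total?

1 longer than the optimal tour.

Larch: Cedar=9, Fenby=13, Maris=17, Quarry=18, Vale=20 ⇒ Cedar
Cedar: Quarry=11, Fenby=16, Maris=21, Vale=24 ⇒ Quarry
Quarry: Fenby=5, Maris=12, Vale=14 ⇒ Fenby
Fenby: Maris=7, Vale=9 ⇒ Maris
Maris: Vale=3 ⇒ Vale
NN route Larch → Cedar → Quarry → Fenby → Maris → Vale → Larch costs 55.
Optimal: Larch → Maris → Vale → Fenby → Quarry → Cedar → Larch costs 54 (by enumerating all 60 distinct tours).
Excess = 55 − 54 = 1.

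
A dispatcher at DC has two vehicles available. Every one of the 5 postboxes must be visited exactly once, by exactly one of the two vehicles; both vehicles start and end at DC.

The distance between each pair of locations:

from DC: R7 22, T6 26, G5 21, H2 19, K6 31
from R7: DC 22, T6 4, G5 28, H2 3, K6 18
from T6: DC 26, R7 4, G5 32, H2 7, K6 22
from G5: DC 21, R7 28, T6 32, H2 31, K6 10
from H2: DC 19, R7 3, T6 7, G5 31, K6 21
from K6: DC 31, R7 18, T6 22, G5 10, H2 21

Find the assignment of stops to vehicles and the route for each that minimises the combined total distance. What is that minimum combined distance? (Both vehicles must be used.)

Check every non-empty split of the stops between the two vehicles; for each half take its own optimal tour:
  {R7} + {T6, G5, H2, K6}: 44 + 79 = 123
  {T6} + {R7, G5, H2, K6}: 52 + 71 = 123
  {R7, T6} + {G5, H2, K6}: 52 + 71 = 123
  {G5} + {R7, T6, H2, K6}: 42 + 79 = 121
  {R7, G5} + {T6, H2, K6}: 71 + 79 = 150
  {T6, G5} + {R7, H2, K6}: 79 + 71 = 150
  … (15 splits in total)
  {R7, T6, H2} + {G5, K6}: 52 + 62 = 114  ← best
Best: vehicle 1 DC → R7 → T6 → H2 → DC = 52; vehicle 2 DC → G5 → K6 → DC = 62; combined 114.

114 — the smallest possible combined total.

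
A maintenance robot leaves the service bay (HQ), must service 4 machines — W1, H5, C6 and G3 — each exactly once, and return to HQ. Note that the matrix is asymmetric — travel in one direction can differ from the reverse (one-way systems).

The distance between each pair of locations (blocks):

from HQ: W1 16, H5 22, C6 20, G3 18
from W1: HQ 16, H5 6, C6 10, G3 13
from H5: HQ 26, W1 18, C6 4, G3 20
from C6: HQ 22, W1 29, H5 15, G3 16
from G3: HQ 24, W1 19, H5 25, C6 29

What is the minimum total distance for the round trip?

66 blocks — the shortest possible round trip.

HQ - W1 - H5 - C6 - G3 - HQ: 16+6+4+16+24 = 66
HQ - W1 - H5 - G3 - C6 - HQ: 16+6+20+29+22 = 93
HQ - W1 - C6 - H5 - G3 - HQ: 16+10+15+20+24 = 85
HQ - W1 - C6 - G3 - H5 - HQ: 16+10+16+25+26 = 93
HQ - W1 - G3 - H5 - C6 - HQ: 16+13+25+4+22 = 80
HQ - W1 - G3 - C6 - H5 - HQ: 16+13+29+15+26 = 99
HQ - H5 - W1 - C6 - G3 - HQ: 22+18+10+16+24 = 90
HQ - H5 - W1 - G3 - C6 - HQ: 22+18+13+29+22 = 104
HQ - H5 - C6 - W1 - G3 - HQ: 22+4+29+13+24 = 92
HQ - H5 - C6 - G3 - W1 - HQ: 22+4+16+19+16 = 77
HQ - H5 - G3 - W1 - C6 - HQ: 22+20+19+10+22 = 93
HQ - H5 - G3 - C6 - W1 - HQ: 22+20+29+29+16 = 116
HQ - C6 - W1 - H5 - G3 - HQ: 20+29+6+20+24 = 99
HQ - C6 - W1 - G3 - H5 - HQ: 20+29+13+25+26 = 113
… (10 more)
The minimum is 66.
One optimal route: HQ → W1 → H5 → C6 → G3 → HQ.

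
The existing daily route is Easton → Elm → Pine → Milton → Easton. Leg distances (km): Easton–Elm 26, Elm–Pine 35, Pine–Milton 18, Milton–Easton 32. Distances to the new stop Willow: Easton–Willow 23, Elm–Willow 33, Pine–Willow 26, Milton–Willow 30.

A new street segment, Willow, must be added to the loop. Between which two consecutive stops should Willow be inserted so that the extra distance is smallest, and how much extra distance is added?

Insertion cost between consecutive stops i–j is d(i,Willow) + d(Willow,j) − d(i,j):
  between Easton and Elm: 23 + 33 − 26 = 30
  between Elm and Pine: 33 + 26 − 35 = 24
  between Pine and Milton: 26 + 30 − 18 = 38
  between Milton and Easton: 30 + 23 − 32 = 21
Cheapest insertion is between Milton and Easton, adding 21.
New total = 111 + 21 = 132.

Minimum extra distance: 21 km, inserting Willow between Milton and Easton.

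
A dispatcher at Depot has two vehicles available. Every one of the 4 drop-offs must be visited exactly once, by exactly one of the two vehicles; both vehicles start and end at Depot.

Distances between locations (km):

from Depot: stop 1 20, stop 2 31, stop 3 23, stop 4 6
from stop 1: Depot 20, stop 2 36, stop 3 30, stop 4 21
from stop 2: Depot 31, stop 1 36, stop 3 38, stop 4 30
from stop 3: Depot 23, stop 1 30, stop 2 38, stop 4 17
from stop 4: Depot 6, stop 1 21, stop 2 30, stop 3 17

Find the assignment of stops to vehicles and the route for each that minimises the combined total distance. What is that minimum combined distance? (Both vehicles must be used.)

Check every non-empty split of the stops between the two vehicles; for each half take its own optimal tour:
  {stop 1} + {stop 2, stop 3, stop 4}: 40 + 92 = 132
  {stop 2} + {stop 1, stop 3, stop 4}: 62 + 73 = 135
  {stop 1, stop 2} + {stop 3, stop 4}: 87 + 46 = 133
  {stop 3} + {stop 1, stop 2, stop 4}: 46 + 92 = 138
  {stop 1, stop 3} + {stop 2, stop 4}: 73 + 67 = 140
  {stop 2, stop 3} + {stop 1, stop 4}: 92 + 47 = 139
  … (7 splits in total)
  {stop 1, stop 2, stop 3} + {stop 4}: 117 + 12 = 129  ← best
Best: vehicle 1 Depot → stop 1 → stop 2 → stop 3 → Depot = 117; vehicle 2 Depot → stop 4 → Depot = 12; combined 129.

Minimum combined distance: 129 km.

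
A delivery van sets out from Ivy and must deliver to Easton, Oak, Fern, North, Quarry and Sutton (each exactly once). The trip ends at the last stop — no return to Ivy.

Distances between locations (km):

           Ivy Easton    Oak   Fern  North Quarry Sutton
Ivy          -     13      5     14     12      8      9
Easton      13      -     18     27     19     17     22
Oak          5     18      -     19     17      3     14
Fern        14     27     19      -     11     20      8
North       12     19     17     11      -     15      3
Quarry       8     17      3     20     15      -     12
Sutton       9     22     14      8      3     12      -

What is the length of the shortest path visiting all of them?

Shortest open route: 55 km.

There are 6! = 720 possible orderings.
Ivy → Easton → Oak → Fern → North → Quarry → Sutton: 13+18+19+11+15+12 = 88
Ivy → Easton → Oak → Fern → North → Sutton → Quarry: 13+18+19+11+3+12 = 76
Ivy → Easton → Oak → Fern → Quarry → North → Sutton: 13+18+19+20+15+3 = 88
Ivy → Easton → Oak → Fern → Quarry → Sutton → North: 13+18+19+20+12+3 = 85
Ivy → Easton → Oak → Fern → Sutton → North → Quarry: 13+18+19+8+3+15 = 76
Ivy → Easton → Oak → Fern → Sutton → Quarry → North: 13+18+19+8+12+15 = 85
Ivy → Easton → Oak → North → Fern → Quarry → Sutton: 13+18+17+11+20+12 = 91
Ivy → Easton → Oak → North → Fern → Sutton → Quarry: 13+18+17+11+8+12 = 79
… (712 more)
Ivy → Oak → Quarry → Easton → North → Sutton → Fern: 5+3+17+19+3+8 = 55  ← best
The minimum is 55.
One shortest path: Ivy → Oak → Quarry → Easton → North → Sutton → Fern.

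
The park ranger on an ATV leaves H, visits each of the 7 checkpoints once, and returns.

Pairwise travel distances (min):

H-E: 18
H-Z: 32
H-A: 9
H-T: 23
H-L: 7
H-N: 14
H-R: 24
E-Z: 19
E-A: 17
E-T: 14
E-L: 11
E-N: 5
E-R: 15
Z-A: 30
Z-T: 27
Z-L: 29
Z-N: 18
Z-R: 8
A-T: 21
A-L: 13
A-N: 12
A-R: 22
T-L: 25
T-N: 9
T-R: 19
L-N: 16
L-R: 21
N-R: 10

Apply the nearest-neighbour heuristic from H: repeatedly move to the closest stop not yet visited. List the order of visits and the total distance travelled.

From H: distances to unvisited — L=7, A=9, N=14, E=18, T=23, R=24, Z=32. Nearest is L (7).
From L: distances to unvisited — E=11, A=13, N=16, R=21, T=25, Z=29. Nearest is E (11).
From E: distances to unvisited — N=5, T=14, R=15, A=17, Z=19. Nearest is N (5).
From N: distances to unvisited — T=9, R=10, A=12, Z=18. Nearest is T (9).
From T: distances to unvisited — R=19, A=21, Z=27. Nearest is R (19).
From R: distances to unvisited — Z=8, A=22. Nearest is Z (8).
From Z: distances to unvisited — A=30. Nearest is A (30).
Return A→H: 9.
Total = 7 + 11 + 5 + 9 + 19 + 8 + 30 + 9 = 98.

Nearest-neighbour total = 98 min; route H → L → E → N → T → R → Z → A → H.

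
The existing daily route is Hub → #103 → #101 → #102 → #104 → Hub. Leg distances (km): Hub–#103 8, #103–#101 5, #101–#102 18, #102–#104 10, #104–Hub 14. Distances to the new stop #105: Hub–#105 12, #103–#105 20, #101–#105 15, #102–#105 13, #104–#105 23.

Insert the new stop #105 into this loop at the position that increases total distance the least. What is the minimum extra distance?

Adding 10 km by placing #105 on the #101–#102 leg.

Insertion cost between consecutive stops i–j is d(i,#105) + d(#105,j) − d(i,j):
  between Hub and #103: 12 + 20 − 8 = 24
  between #103 and #101: 20 + 15 − 5 = 30
  between #101 and #102: 15 + 13 − 18 = 10
  between #102 and #104: 13 + 23 − 10 = 26
  between #104 and Hub: 23 + 12 − 14 = 21
Cheapest insertion is between #101 and #102, adding 10.
New total = 55 + 10 = 65.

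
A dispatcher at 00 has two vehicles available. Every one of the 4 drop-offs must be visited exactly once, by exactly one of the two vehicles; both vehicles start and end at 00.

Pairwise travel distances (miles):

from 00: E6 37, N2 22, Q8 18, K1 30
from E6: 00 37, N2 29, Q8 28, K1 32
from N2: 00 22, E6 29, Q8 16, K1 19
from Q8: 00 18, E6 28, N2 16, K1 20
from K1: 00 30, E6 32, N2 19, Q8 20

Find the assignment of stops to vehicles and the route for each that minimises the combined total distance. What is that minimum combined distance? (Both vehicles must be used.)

146 miles — the smallest possible combined total.

Try each way of splitting the stops between the two vehicles (each non-empty) and, for each split, find the best tour for each vehicle:
  {E6} + {N2, Q8, K1}: 74 + 79 = 153
  {N2} + {E6, Q8, K1}: 44 + 107 = 151
  {E6, N2} + {Q8, K1}: 88 + 68 = 156
  {Q8} + {E6, N2, K1}: 36 + 110 = 146
  {E6, Q8} + {N2, K1}: 83 + 71 = 154
  {N2, Q8} + {E6, K1}: 56 + 99 = 155
  … (7 splits in total)
Best: vehicle 1 00 → Q8 → 00 = 36; vehicle 2 00 → E6 → K1 → N2 → 00 = 110; combined 146.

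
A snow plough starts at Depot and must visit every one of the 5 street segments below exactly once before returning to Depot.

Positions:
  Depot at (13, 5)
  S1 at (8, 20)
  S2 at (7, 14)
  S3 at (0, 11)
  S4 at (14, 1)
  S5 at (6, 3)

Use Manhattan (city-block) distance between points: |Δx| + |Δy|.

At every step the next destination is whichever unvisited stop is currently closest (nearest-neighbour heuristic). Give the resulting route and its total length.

From Depot: distances to unvisited — S4=5, S5=9, S2=15, S3=19, S1=20. Nearest is S4 (5).
From S4: distances to unvisited — S5=10, S2=20, S3=24, S1=25. Nearest is S5 (10).
From S5: distances to unvisited — S2=12, S3=14, S1=19. Nearest is S2 (12).
From S2: distances to unvisited — S1=7, S3=10. Nearest is S1 (7).
From S1: distances to unvisited — S3=17. Nearest is S3 (17).
Return S3→Depot: 19.
Total = 5 + 10 + 12 + 7 + 17 + 19 = 70.

Nearest-neighbour total = 70; route Depot → S4 → S5 → S2 → S1 → S3 → Depot.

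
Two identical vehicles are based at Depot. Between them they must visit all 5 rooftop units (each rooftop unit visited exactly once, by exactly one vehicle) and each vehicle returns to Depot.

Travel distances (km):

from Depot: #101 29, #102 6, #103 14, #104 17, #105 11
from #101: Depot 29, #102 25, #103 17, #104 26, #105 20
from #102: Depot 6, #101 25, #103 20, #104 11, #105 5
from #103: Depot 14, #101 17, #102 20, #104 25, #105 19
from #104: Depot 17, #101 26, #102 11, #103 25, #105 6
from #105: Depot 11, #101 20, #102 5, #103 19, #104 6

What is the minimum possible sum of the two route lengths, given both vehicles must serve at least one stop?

Try each way of splitting the stops between the two vehicles (each non-empty) and, for each split, find the best tour for each vehicle:
  {#101} + {#102, #103, #104, #105}: 58 + 56 = 114
  {#102} + {#101, #103, #104, #105}: 12 + 74 = 86
  {#101, #102} + {#103, #104, #105}: 60 + 56 = 116
  {#103} + {#101, #102, #104, #105}: 28 + 72 = 100
  {#101, #103} + {#102, #104, #105}: 60 + 34 = 94
  {#102, #103} + {#101, #104, #105}: 40 + 72 = 112
  … (15 splits in total)
Best: vehicle 1 Depot → #102 → Depot = 12; vehicle 2 Depot → #103 → #101 → #104 → #105 → Depot = 74; combined 86.

86 km — the smallest possible combined total.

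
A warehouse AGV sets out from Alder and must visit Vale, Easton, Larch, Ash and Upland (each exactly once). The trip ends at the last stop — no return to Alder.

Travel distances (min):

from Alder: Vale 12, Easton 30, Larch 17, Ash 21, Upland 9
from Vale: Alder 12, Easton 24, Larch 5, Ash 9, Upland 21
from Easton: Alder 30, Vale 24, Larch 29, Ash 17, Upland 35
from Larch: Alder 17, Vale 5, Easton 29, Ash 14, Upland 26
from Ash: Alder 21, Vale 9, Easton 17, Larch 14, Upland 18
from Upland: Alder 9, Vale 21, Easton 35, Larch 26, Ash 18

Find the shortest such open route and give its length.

There are 5! = 120 possible orderings.
Alder → Vale → Easton → Larch → Ash → Upland: 12+24+29+14+18 = 97
Alder → Vale → Easton → Larch → Upland → Ash: 12+24+29+26+18 = 109
Alder → Vale → Easton → Ash → Larch → Upland: 12+24+17+14+26 = 93
Alder → Vale → Easton → Ash → Upland → Larch: 12+24+17+18+26 = 97
Alder → Vale → Easton → Upland → Larch → Ash: 12+24+35+26+14 = 111
Alder → Vale → Easton → Upland → Ash → Larch: 12+24+35+18+14 = 103
Alder → Vale → Larch → Easton → Ash → Upland: 12+5+29+17+18 = 81
Alder → Vale → Larch → Easton → Upland → Ash: 12+5+29+35+18 = 99
Alder → Vale → Larch → Ash → Easton → Upland: 12+5+14+17+35 = 83
Alder → Vale → Larch → Ash → Upland → Easton: 12+5+14+18+35 = 84
Alder → Vale → Larch → Upland → Easton → Ash: 12+5+26+35+17 = 95
Alder → Vale → Larch → Upland → Ash → Easton: 12+5+26+18+17 = 78
Alder → Vale → Ash → Easton → Larch → Upland: 12+9+17+29+26 = 93
Alder → Vale → Ash → Easton → Upland → Larch: 12+9+17+35+26 = 99
… (106 more)
Alder → Upland → Vale → Larch → Ash → Easton: 9+21+5+14+17 = 66  ← best
The minimum is 66.
One shortest path: Alder → Upland → Vale → Larch → Ash → Easton.

Minimum one-way distance = 66 min.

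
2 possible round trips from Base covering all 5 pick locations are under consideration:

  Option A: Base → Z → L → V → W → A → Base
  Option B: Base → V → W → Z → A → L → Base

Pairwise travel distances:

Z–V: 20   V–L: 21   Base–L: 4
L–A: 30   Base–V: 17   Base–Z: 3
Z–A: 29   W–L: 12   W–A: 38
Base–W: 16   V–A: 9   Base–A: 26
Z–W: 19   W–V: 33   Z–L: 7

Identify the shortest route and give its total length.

128 — Option A is the shortest.

Option A: 3 + 7 + 21 + 33 + 38 + 26 = 128
Option B: 17 + 33 + 19 + 29 + 30 + 4 = 132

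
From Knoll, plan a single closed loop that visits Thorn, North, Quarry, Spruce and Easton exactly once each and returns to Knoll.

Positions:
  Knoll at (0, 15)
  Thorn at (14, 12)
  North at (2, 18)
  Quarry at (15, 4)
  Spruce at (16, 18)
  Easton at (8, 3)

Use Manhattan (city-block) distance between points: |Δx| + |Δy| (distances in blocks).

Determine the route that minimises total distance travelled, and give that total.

Knoll→Thorn→North→Quarry→Spruce→Easton→Knoll: 17+18+27+15+23+20 = 120
Knoll→Thorn→North→Quarry→Easton→Spruce→Knoll: 17+18+27+8+23+19 = 112
Knoll→Thorn→North→Spruce→Quarry→Easton→Knoll: 17+18+14+15+8+20 = 92
Knoll→Thorn→North→Spruce→Easton→Quarry→Knoll: 17+18+14+23+8+26 = 106
Knoll→Thorn→North→Easton→Quarry→Spruce→Knoll: 17+18+21+8+15+19 = 98
Knoll→Thorn→North→Easton→Spruce→Quarry→Knoll: 17+18+21+23+15+26 = 120
Knoll→Thorn→Quarry→North→Spruce→Easton→Knoll: 17+9+27+14+23+20 = 110
Knoll→Thorn→Quarry→North→Easton→Spruce→Knoll: 17+9+27+21+23+19 = 116
Knoll→Thorn→Quarry→Spruce→North→Easton→Knoll: 17+9+15+14+21+20 = 96
Knoll→Thorn→Quarry→Spruce→Easton→North→Knoll: 17+9+15+23+21+5 = 90
Knoll→Thorn→Quarry→Easton→North→Spruce→Knoll: 17+9+8+21+14+19 = 88
Knoll→Thorn→Quarry→Easton→Spruce→North→Knoll: 17+9+8+23+14+5 = 76
Knoll→Thorn→Spruce→North→Quarry→Easton→Knoll: 17+8+14+27+8+20 = 94
Knoll→Thorn→Spruce→North→Easton→Quarry→Knoll: 17+8+14+21+8+26 = 94
… (46 more)
Knoll→North→Spruce→Thorn→Quarry→Easton→Knoll: 5+14+8+9+8+20 = 64  ← best
The minimum is 64.
One optimal route: Knoll → North → Spruce → Thorn → Quarry → Easton → Knoll (or its reverse).

64 blocks — the shortest possible round trip.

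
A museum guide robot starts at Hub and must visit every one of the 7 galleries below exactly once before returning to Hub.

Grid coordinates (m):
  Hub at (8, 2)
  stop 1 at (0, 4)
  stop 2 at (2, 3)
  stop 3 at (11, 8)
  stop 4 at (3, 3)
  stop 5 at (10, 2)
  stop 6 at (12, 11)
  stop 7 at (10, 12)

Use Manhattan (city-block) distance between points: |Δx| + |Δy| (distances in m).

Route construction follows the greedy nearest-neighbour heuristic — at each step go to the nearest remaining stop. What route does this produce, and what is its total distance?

At Hub the remaining stops are stop 5 2, stop 4 6, stop 2 7, stop 3 9, stop 1 10, stop 7 12, stop 6 13; go to stop 5.
At stop 5 the remaining stops are stop 3 7, stop 4 8, stop 2 9, stop 7 10, stop 6 11, stop 1 12; go to stop 3.
At stop 3 the remaining stops are stop 6 4, stop 7 5, stop 4 13, stop 2 14, stop 1 15; go to stop 6.
At stop 6 the remaining stops are stop 7 3, stop 4 17, stop 2 18, stop 1 19; go to stop 7.
At stop 7 the remaining stops are stop 4 16, stop 2 17, stop 1 18; go to stop 4.
At stop 4 the remaining stops are stop 2 1, stop 1 4; go to stop 2.
At stop 2 the remaining stops are stop 1 3; go to stop 1.
Return stop 1→Hub: 10.
Total = 2 + 7 + 4 + 3 + 16 + 1 + 3 + 10 = 46.

46 m along Hub → stop 5 → stop 3 → stop 6 → stop 7 → stop 4 → stop 2 → stop 1 → Hub.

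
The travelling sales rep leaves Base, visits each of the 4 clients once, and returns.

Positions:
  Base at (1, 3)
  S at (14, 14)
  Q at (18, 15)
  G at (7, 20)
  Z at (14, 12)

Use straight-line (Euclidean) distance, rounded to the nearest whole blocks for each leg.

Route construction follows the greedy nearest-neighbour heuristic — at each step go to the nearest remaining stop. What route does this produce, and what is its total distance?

Total distance 52 blocks via the nearest-neighbour route Base → Z → S → Q → G → Base.

From Base: distances to unvisited — Z=16, S=17, G=18, Q=21. Nearest is Z (16).
From Z: distances to unvisited — S=2, Q=5, G=11. Nearest is S (2).
From S: distances to unvisited — Q=4, G=9. Nearest is Q (4).
From Q: distances to unvisited — G=12. Nearest is G (12).
Return G→Base: 18.
Total = 16 + 2 + 4 + 12 + 18 = 52.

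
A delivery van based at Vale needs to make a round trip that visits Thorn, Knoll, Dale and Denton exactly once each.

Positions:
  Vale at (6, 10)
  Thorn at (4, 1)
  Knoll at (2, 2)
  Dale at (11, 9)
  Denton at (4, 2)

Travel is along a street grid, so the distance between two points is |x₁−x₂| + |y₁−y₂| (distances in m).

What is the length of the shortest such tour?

There are 12 distinct closed tours to check (reversals are equivalent).
Vale→Thorn→Knoll→Dale→Denton→Vale: 11+3+16+14+10 = 54
Vale→Thorn→Knoll→Denton→Dale→Vale: 11+3+2+14+6 = 36
Vale→Thorn→Dale→Knoll→Denton→Vale: 11+15+16+2+10 = 54
Vale→Thorn→Dale→Denton→Knoll→Vale: 11+15+14+2+12 = 54
Vale→Thorn→Denton→Knoll→Dale→Vale: 11+1+2+16+6 = 36
Vale→Thorn→Denton→Dale→Knoll→Vale: 11+1+14+16+12 = 54
Vale→Knoll→Thorn→Dale→Denton→Vale: 12+3+15+14+10 = 54
Vale→Knoll→Thorn→Denton→Dale→Vale: 12+3+1+14+6 = 36
Vale→Knoll→Dale→Thorn→Denton→Vale: 12+16+15+1+10 = 54
Vale→Knoll→Denton→Thorn→Dale→Vale: 12+2+1+15+6 = 36
Vale→Dale→Thorn→Knoll→Denton→Vale: 6+15+3+2+10 = 36
Vale→Dale→Knoll→Thorn→Denton→Vale: 6+16+3+1+10 = 36
The minimum is 36.
One optimal route: Vale → Thorn → Knoll → Denton → Dale → Vale (or its reverse).

36 m — the shortest possible round trip.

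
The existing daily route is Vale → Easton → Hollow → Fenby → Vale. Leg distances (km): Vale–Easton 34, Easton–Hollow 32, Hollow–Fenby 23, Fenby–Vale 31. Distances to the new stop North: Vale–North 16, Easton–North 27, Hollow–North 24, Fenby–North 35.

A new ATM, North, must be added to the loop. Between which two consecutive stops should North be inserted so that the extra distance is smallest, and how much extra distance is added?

Minimum extra distance: 9 km, inserting North between Vale and Easton.

Insertion cost between consecutive stops i–j is d(i,North) + d(North,j) − d(i,j):
  between Vale and Easton: 16 + 27 − 34 = 9
  between Easton and Hollow: 27 + 24 − 32 = 19
  between Hollow and Fenby: 24 + 35 − 23 = 36
  between Fenby and Vale: 35 + 16 − 31 = 20
Cheapest insertion is between Vale and Easton, adding 9.
New total = 120 + 9 = 129.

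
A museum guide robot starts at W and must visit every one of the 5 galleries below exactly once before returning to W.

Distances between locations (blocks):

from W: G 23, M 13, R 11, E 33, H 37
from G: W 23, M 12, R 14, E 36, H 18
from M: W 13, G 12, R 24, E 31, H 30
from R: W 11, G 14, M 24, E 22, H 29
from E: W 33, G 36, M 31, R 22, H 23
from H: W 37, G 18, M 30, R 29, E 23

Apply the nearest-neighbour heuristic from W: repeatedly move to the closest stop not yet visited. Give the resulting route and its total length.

Total distance 123 blocks via the nearest-neighbour route W → R → G → M → H → E → W.

From W: distances to unvisited — R=11, M=13, G=23, E=33, H=37. Nearest is R (11).
From R: distances to unvisited — G=14, E=22, M=24, H=29. Nearest is G (14).
From G: distances to unvisited — M=12, H=18, E=36. Nearest is M (12).
From M: distances to unvisited — H=30, E=31. Nearest is H (30).
From H: distances to unvisited — E=23. Nearest is E (23).
Return E→W: 33.
Total = 11 + 14 + 12 + 30 + 23 + 33 = 123.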